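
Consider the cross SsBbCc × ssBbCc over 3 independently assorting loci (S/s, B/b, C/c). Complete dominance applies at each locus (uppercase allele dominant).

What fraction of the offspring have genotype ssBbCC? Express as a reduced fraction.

P(ssBbCC) = 1/16

SsBbCc gametes: SBC×1, SBc×1, SbC×1, Sbc×1, sBC×1, sBc×1, sbC×1, sbc×1
ssBbCc gametes: sBC×2, sBc×2, sbC×2, sbc×2
SsBbCc×ssBbCc grid (8·8=64): SsBBCC=2 SsBBCc=4 SsBBcc=2 SsBbCC=4 SsBbCc=8 SsBbcc=4 SsbbCC=2 SsbbCc=4 Ssbbcc=2 ssBBCC=2 ssBBCc=4 ssBBcc=2 ssBbCC=4 ssBbCc=8 ssBbcc=4 ssbbCC=2 ssbbCc=4 ssbbcc=2
ssBbCC hits 4/64; gcd=4; 4÷4/64÷4 = 1/16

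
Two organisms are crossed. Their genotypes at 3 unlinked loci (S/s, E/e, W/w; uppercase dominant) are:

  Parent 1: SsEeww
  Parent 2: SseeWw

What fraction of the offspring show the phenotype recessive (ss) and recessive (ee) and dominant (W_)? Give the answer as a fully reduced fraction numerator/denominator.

SsEeww gametes: SEw×2, Sew×2, sEw×2, sew×2
SseeWw gametes: SeW×2, Sew×2, seW×2, sew×2
SsEeww×SseeWw grid (8·8=64): SSEeWw=4 SSEeww=4 SSeeWw=4 SSeeww=4 SsEeWw=8 SsEeww=8 SseeWw=8 Sseeww=8 ssEeWw=4 ssEeww=4 sseeWw=4 sseeww=4
ss ee W_ hits 4/64; gcd=4; 4÷4/64÷4 = 1/16

P(ss ee W_) = 1/16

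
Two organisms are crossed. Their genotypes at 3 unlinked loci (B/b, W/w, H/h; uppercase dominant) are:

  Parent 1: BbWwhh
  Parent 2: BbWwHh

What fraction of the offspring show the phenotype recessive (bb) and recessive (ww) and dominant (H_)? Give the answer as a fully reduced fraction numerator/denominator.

BbWwhh gametes: BWh×2, Bwh×2, bWh×2, bwh×2
BbWwHh gametes: BWH×1, BWh×1, BwH×1, Bwh×1, bWH×1, bWh×1, bwH×1, bwh×1
BbWwhh×BbWwHh grid (8·8=64): BBWWHh=2 BBWWhh=2 BBWwHh=4 BBWwhh=4 BBwwHh=2 BBwwhh=2 BbWWHh=4 BbWWhh=4 BbWwHh=8 BbWwhh=8 BbwwHh=4 Bbwwhh=4 bbWWHh=2 bbWWhh=2 bbWwHh=4 bbWwhh=4 bbwwHh=2 bbwwhh=2
bb ww H_ hits 2/64; gcd=2; 2÷2/64÷2 = 1/32

P(bb ww H_) = 1/32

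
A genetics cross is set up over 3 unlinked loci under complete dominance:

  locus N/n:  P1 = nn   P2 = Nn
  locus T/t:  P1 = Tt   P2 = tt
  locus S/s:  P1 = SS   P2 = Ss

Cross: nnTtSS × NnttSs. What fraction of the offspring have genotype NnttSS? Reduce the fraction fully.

nnTtSS gametes: nTS×4, ntS×4
NnttSs gametes: NtS×2, Nts×2, ntS×2, nts×2
nnTtSS×NnttSs grid (8·8=64): NnTtSS=8 NnTtSs=8 NnttSS=8 NnttSs=8 nnTtSS=8 nnTtSs=8 nnttSS=8 nnttSs=8
NnttSS hits 8/64; gcd=8; 8÷8/64÷8 = 1/8

P(NnttSS) = 1/8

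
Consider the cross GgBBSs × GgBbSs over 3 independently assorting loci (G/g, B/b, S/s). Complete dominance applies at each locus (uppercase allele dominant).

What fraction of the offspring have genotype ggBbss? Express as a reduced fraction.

P(ggBbss) = 1/32

GgBBSs gametes: GBS×2, GBs×2, gBS×2, gBs×2
GgBbSs gametes: GBS×1, GBs×1, GbS×1, Gbs×1, gBS×1, gBs×1, gbS×1, gbs×1
GgBBSs×GgBbSs grid (8·8=64): GGBBSS=2 GGBBSs=4 GGBBss=2 GGBbSS=2 GGBbSs=4 GGBbss=2 GgBBSS=4 GgBBSs=8 GgBBss=4 GgBbSS=4 GgBbSs=8 GgBbss=4 ggBBSS=2 ggBBSs=4 ggBBss=2 ggBbSS=2 ggBbSs=4 ggBbss=2
ggBbss hits 2/64; gcd=2; 2÷2/64÷2 = 1/32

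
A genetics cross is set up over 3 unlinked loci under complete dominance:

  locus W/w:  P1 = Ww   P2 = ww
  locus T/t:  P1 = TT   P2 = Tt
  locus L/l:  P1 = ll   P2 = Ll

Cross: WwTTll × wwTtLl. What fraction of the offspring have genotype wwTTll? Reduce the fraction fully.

WwTTll gametes: WTl×4, wTl×4
wwTtLl gametes: wTL×2, wTl×2, wtL×2, wtl×2
WwTTll×wwTtLl grid (8·8=64): WwTTLl=8 WwTTll=8 WwTtLl=8 WwTtll=8 wwTTLl=8 wwTTll=8 wwTtLl=8 wwTtll=8
wwTTll hits 8/64; gcd=8; 8÷8/64÷8 = 1/8

P(wwTTll) = 1/8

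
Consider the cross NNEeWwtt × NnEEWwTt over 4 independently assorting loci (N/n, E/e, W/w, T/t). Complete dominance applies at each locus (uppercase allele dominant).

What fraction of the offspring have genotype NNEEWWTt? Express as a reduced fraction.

P(NNEEWWTt) = 1/32

NNEeWwtt gametes: NEWt×4, NEwt×4, NeWt×4, Newt×4
NnEEWwTt gametes: NEWT×2, NEWt×2, NEwT×2, NEwt×2, nEWT×2, nEWt×2, nEwT×2, nEwt×2
NNEeWwtt×NnEEWwTt grid (16·16=256): NNEEWWTt=8 NNEEWWtt=8 NNEEWwTt=16 NNEEWwtt=16 NNEEwwTt=8 NNEEwwtt=8 NNEeWWTt=8 NNEeWWtt=8 NNEeWwTt=16 NNEeWwtt=16 NNEewwTt=8 NNEewwtt=8 NnEEWWTt=8 NnEEWWtt=8 NnEEWwTt=16 NnEEWwtt=16 NnEEwwTt=8 NnEEwwtt=8 NnEeWWTt=8 NnEeWWtt=8 NnEeWwTt=16 NnEeWwtt=16 NnEewwTt=8 NnEewwtt=8
NNEEWWTt hits 8/256; gcd=8; 8÷8/256÷8 = 1/32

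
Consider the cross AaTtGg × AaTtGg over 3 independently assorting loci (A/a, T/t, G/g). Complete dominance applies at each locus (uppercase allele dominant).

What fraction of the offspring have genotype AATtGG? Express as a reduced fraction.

P(AATtGG) = 1/32

AaTtGg gametes: ATG×1, ATg×1, AtG×1, Atg×1, aTG×1, aTg×1, atG×1, atg×1
AaTtGg gametes: ATG×1, ATg×1, AtG×1, Atg×1, aTG×1, aTg×1, atG×1, atg×1
AaTtGg×AaTtGg grid (8·8=64): AATTGG=1 AATTGg=2 AATTgg=1 AATtGG=2 AATtGg=4 AATtgg=2 AAttGG=1 AAttGg=2 AAttgg=1 AaTTGG=2 AaTTGg=4 AaTTgg=2 AaTtGG=4 AaTtGg=8 AaTtgg=4 AattGG=2 AattGg=4 Aattgg=2 aaTTGG=1 aaTTGg=2 aaTTgg=1 aaTtGG=2 aaTtGg=4 aaTtgg=2 aattGG=1 aattGg=2 aattgg=1
AATtGG hits 2/64; gcd=2; 2÷2/64÷2 = 1/32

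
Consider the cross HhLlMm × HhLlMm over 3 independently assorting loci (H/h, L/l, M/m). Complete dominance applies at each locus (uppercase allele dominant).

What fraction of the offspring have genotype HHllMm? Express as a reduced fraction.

P(HHllMm) = 1/32

HhLlMm gametes: HLM×1, HLm×1, HlM×1, Hlm×1, hLM×1, hLm×1, hlM×1, hlm×1
HhLlMm gametes: HLM×1, HLm×1, HlM×1, Hlm×1, hLM×1, hLm×1, hlM×1, hlm×1
HhLlMm×HhLlMm grid (8·8=64): HHLLMM=1 HHLLMm=2 HHLLmm=1 HHLlMM=2 HHLlMm=4 HHLlmm=2 HHllMM=1 HHllMm=2 HHllmm=1 HhLLMM=2 HhLLMm=4 HhLLmm=2 HhLlMM=4 HhLlMm=8 HhLlmm=4 HhllMM=2 HhllMm=4 Hhllmm=2 hhLLMM=1 hhLLMm=2 hhLLmm=1 hhLlMM=2 hhLlMm=4 hhLlmm=2 hhllMM=1 hhllMm=2 hhllmm=1
HHllMm hits 2/64; gcd=2; 2÷2/64÷2 = 1/32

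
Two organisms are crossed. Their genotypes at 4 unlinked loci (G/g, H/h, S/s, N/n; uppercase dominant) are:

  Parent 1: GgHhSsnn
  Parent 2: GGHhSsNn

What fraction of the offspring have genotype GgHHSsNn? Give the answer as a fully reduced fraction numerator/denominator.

P(GgHHSsNn) = 1/32

GgHhSsnn gametes: GHSn×2, GHsn×2, GhSn×2, Ghsn×2, gHSn×2, gHsn×2, ghSn×2, ghsn×2
GGHhSsNn gametes: GHSN×2, GHSn×2, GHsN×2, GHsn×2, GhSN×2, GhSn×2, GhsN×2, Ghsn×2
GgHhSsnn×GGHhSsNn grid (16·16=256): GGHHSSNn=4 GGHHSSnn=4 GGHHSsNn=8 GGHHSsnn=8 GGHHssNn=4 GGHHssnn=4 GGHhSSNn=8 GGHhSSnn=8 GGHhSsNn=16 GGHhSsnn=16 GGHhssNn=8 GGHhssnn=8 GGhhSSNn=4 GGhhSSnn=4 GGhhSsNn=8 GGhhSsnn=8 GGhhssNn=4 GGhhssnn=4 GgHHSSNn=4 GgHHSSnn=4 GgHHSsNn=8 GgHHSsnn=8 GgHHssNn=4 GgHHssnn=4 GgHhSSNn=8 GgHhSSnn=8 GgHhSsNn=16 GgHhSsnn=16 GgHhssNn=8 GgHhssnn=8 GghhSSNn=4 GghhSSnn=4 GghhSsNn=8 GghhSsnn=8 GghhssNn=4 Gghhssnn=4
GgHHSsNn hits 8/256; gcd=8; 8÷8/256÷8 = 1/32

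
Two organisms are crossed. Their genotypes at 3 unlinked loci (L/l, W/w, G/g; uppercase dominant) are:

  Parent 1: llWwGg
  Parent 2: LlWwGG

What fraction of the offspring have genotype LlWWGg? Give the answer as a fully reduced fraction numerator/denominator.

P(LlWWGg) = 1/16

llWwGg gametes: lWG×2, lWg×2, lwG×2, lwg×2
LlWwGG gametes: LWG×2, LwG×2, lWG×2, lwG×2
llWwGg×LlWwGG grid (8·8=64): LlWWGG=4 LlWWGg=4 LlWwGG=8 LlWwGg=8 LlwwGG=4 LlwwGg=4 llWWGG=4 llWWGg=4 llWwGG=8 llWwGg=8 llwwGG=4 llwwGg=4
LlWWGg hits 4/64; gcd=4; 4÷4/64÷4 = 1/16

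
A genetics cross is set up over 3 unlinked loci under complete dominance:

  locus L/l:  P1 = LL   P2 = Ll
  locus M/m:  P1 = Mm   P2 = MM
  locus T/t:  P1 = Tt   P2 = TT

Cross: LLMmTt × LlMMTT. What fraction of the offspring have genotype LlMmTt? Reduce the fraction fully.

P(LlMmTt) = 1/8

LLMmTt gametes: LMT×2, LMt×2, LmT×2, Lmt×2
LlMMTT gametes: LMT×4, lMT×4
LLMmTt×LlMMTT grid (8·8=64): LLMMTT=8 LLMMTt=8 LLMmTT=8 LLMmTt=8 LlMMTT=8 LlMMTt=8 LlMmTT=8 LlMmTt=8
LlMmTt hits 8/64; gcd=8; 8÷8/64÷8 = 1/8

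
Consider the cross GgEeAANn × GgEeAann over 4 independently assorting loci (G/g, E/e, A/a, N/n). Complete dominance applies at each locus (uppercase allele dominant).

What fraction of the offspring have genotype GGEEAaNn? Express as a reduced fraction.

GgEeAANn gametes: GEAN×2, GEAn×2, GeAN×2, GeAn×2, gEAN×2, gEAn×2, geAN×2, geAn×2
GgEeAann gametes: GEAn×2, GEan×2, GeAn×2, Gean×2, gEAn×2, gEan×2, geAn×2, gean×2
GgEeAANn×GgEeAann grid (16·16=256): GGEEAANn=4 GGEEAAnn=4 GGEEAaNn=4 GGEEAann=4 GGEeAANn=8 GGEeAAnn=8 GGEeAaNn=8 GGEeAann=8 GGeeAANn=4 GGeeAAnn=4 GGeeAaNn=4 GGeeAann=4 GgEEAANn=8 GgEEAAnn=8 GgEEAaNn=8 GgEEAann=8 GgEeAANn=16 GgEeAAnn=16 GgEeAaNn=16 GgEeAann=16 GgeeAANn=8 GgeeAAnn=8 GgeeAaNn=8 GgeeAann=8 ggEEAANn=4 ggEEAAnn=4 ggEEAaNn=4 ggEEAann=4 ggEeAANn=8 ggEeAAnn=8 ggEeAaNn=8 ggEeAann=8 ggeeAANn=4 ggeeAAnn=4 ggeeAaNn=4 ggeeAann=4
GGEEAaNn hits 4/256; gcd=4; 4÷4/256÷4 = 1/64

P(GGEEAaNn) = 1/64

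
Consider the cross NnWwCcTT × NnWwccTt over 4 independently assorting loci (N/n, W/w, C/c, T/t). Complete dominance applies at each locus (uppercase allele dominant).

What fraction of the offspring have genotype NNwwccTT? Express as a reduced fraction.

P(NNwwccTT) = 1/64

NnWwCcTT gametes: NWCT×2, NWcT×2, NwCT×2, NwcT×2, nWCT×2, nWcT×2, nwCT×2, nwcT×2
NnWwccTt gametes: NWcT×2, NWct×2, NwcT×2, Nwct×2, nWcT×2, nWct×2, nwcT×2, nwct×2
NnWwCcTT×NnWwccTt grid (16·16=256): NNWWCcTT=4 NNWWCcTt=4 NNWWccTT=4 NNWWccTt=4 NNWwCcTT=8 NNWwCcTt=8 NNWwccTT=8 NNWwccTt=8 NNwwCcTT=4 NNwwCcTt=4 NNwwccTT=4 NNwwccTt=4 NnWWCcTT=8 NnWWCcTt=8 NnWWccTT=8 NnWWccTt=8 NnWwCcTT=16 NnWwCcTt=16 NnWwccTT=16 NnWwccTt=16 NnwwCcTT=8 NnwwCcTt=8 NnwwccTT=8 NnwwccTt=8 nnWWCcTT=4 nnWWCcTt=4 nnWWccTT=4 nnWWccTt=4 nnWwCcTT=8 nnWwCcTt=8 nnWwccTT=8 nnWwccTt=8 nnwwCcTT=4 nnwwCcTt=4 nnwwccTT=4 nnwwccTt=4
NNwwccTT hits 4/256; gcd=4; 4÷4/256÷4 = 1/64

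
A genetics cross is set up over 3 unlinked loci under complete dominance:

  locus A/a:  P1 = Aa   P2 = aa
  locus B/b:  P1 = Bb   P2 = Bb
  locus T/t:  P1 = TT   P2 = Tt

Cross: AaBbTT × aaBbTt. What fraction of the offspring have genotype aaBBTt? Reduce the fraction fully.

AaBbTT gametes: ABT×2, AbT×2, aBT×2, abT×2
aaBbTt gametes: aBT×2, aBt×2, abT×2, abt×2
AaBbTT×aaBbTt grid (8·8=64): AaBBTT=4 AaBBTt=4 AaBbTT=8 AaBbTt=8 AabbTT=4 AabbTt=4 aaBBTT=4 aaBBTt=4 aaBbTT=8 aaBbTt=8 aabbTT=4 aabbTt=4
aaBBTt hits 4/64; gcd=4; 4÷4/64÷4 = 1/16

P(aaBBTt) = 1/16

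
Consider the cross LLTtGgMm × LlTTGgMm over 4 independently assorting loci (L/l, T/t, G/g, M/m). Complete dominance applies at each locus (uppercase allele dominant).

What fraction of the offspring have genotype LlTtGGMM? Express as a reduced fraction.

LLTtGgMm gametes: LTGM×2, LTGm×2, LTgM×2, LTgm×2, LtGM×2, LtGm×2, LtgM×2, Ltgm×2
LlTTGgMm gametes: LTGM×2, LTGm×2, LTgM×2, LTgm×2, lTGM×2, lTGm×2, lTgM×2, lTgm×2
LLTtGgMm×LlTTGgMm grid (16·16=256): LLTTGGMM=4 LLTTGGMm=8 LLTTGGmm=4 LLTTGgMM=8 LLTTGgMm=16 LLTTGgmm=8 LLTTggMM=4 LLTTggMm=8 LLTTggmm=4 LLTtGGMM=4 LLTtGGMm=8 LLTtGGmm=4 LLTtGgMM=8 LLTtGgMm=16 LLTtGgmm=8 LLTtggMM=4 LLTtggMm=8 LLTtggmm=4 LlTTGGMM=4 LlTTGGMm=8 LlTTGGmm=4 LlTTGgMM=8 LlTTGgMm=16 LlTTGgmm=8 LlTTggMM=4 LlTTggMm=8 LlTTggmm=4 LlTtGGMM=4 LlTtGGMm=8 LlTtGGmm=4 LlTtGgMM=8 LlTtGgMm=16 LlTtGgmm=8 LlTtggMM=4 LlTtggMm=8 LlTtggmm=4
LlTtGGMM hits 4/256; gcd=4; 4÷4/256÷4 = 1/64

P(LlTtGGMM) = 1/64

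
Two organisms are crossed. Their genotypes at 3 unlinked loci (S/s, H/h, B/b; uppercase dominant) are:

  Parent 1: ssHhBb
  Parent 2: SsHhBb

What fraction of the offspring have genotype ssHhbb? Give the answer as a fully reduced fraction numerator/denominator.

ssHhBb gametes: sHB×2, sHb×2, shB×2, shb×2
SsHhBb gametes: SHB×1, SHb×1, ShB×1, Shb×1, sHB×1, sHb×1, shB×1, shb×1
ssHhBb×SsHhBb grid (8·8=64): SsHHBB=2 SsHHBb=4 SsHHbb=2 SsHhBB=4 SsHhBb=8 SsHhbb=4 SshhBB=2 SshhBb=4 Sshhbb=2 ssHHBB=2 ssHHBb=4 ssHHbb=2 ssHhBB=4 ssHhBb=8 ssHhbb=4 sshhBB=2 sshhBb=4 sshhbb=2
ssHhbb hits 4/64; gcd=4; 4÷4/64÷4 = 1/16

P(ssHhbb) = 1/16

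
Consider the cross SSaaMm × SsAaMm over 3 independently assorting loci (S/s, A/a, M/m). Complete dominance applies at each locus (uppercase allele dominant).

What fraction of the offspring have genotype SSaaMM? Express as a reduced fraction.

P(SSaaMM) = 1/16

SSaaMm gametes: SaM×4, Sam×4
SsAaMm gametes: SAM×1, SAm×1, SaM×1, Sam×1, sAM×1, sAm×1, saM×1, sam×1
SSaaMm×SsAaMm grid (8·8=64): SSAaMM=4 SSAaMm=8 SSAamm=4 SSaaMM=4 SSaaMm=8 SSaamm=4 SsAaMM=4 SsAaMm=8 SsAamm=4 SsaaMM=4 SsaaMm=8 Ssaamm=4
SSaaMM hits 4/64; gcd=4; 4÷4/64÷4 = 1/16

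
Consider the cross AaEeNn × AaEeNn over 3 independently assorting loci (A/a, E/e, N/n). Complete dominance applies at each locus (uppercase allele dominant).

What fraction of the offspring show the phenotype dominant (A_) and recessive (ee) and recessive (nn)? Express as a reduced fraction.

AaEeNn gametes: AEN×1, AEn×1, AeN×1, Aen×1, aEN×1, aEn×1, aeN×1, aen×1
AaEeNn gametes: AEN×1, AEn×1, AeN×1, Aen×1, aEN×1, aEn×1, aeN×1, aen×1
AaEeNn×AaEeNn grid (8·8=64): AAEENN=1 AAEENn=2 AAEEnn=1 AAEeNN=2 AAEeNn=4 AAEenn=2 AAeeNN=1 AAeeNn=2 AAeenn=1 AaEENN=2 AaEENn=4 AaEEnn=2 AaEeNN=4 AaEeNn=8 AaEenn=4 AaeeNN=2 AaeeNn=4 Aaeenn=2 aaEENN=1 aaEENn=2 aaEEnn=1 aaEeNN=2 aaEeNn=4 aaEenn=2 aaeeNN=1 aaeeNn=2 aaeenn=1
A_ ee nn hits 3/64; gcd=1; 3÷1/64÷1 = 3/64

P(A_ ee nn) = 3/64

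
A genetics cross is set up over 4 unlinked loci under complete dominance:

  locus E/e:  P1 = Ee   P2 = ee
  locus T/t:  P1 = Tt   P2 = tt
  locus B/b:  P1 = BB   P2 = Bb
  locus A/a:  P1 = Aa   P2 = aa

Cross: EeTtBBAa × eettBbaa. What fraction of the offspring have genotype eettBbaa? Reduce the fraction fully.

P(eettBbaa) = 1/16

EeTtBBAa gametes: ETBA×2, ETBa×2, EtBA×2, EtBa×2, eTBA×2, eTBa×2, etBA×2, etBa×2
eettBbaa gametes: etBa×8, etba×8
EeTtBBAa×eettBbaa grid (16·16=256): EeTtBBAa=16 EeTtBBaa=16 EeTtBbAa=16 EeTtBbaa=16 EettBBAa=16 EettBBaa=16 EettBbAa=16 EettBbaa=16 eeTtBBAa=16 eeTtBBaa=16 eeTtBbAa=16 eeTtBbaa=16 eettBBAa=16 eettBBaa=16 eettBbAa=16 eettBbaa=16
eettBbaa hits 16/256; gcd=16; 16÷16/256÷16 = 1/16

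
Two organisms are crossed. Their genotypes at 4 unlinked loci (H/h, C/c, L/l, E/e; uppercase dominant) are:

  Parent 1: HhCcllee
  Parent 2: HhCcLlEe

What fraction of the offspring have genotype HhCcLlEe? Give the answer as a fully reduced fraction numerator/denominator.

P(HhCcLlEe) = 1/16

HhCcllee gametes: HCle×4, Hcle×4, hCle×4, hcle×4
HhCcLlEe gametes: HCLE×1, HCLe×1, HClE×1, HCle×1, HcLE×1, HcLe×1, HclE×1, Hcle×1, hCLE×1, hCLe×1, hClE×1, hCle×1, hcLE×1, hcLe×1, hclE×1, hcle×1
HhCcllee×HhCcLlEe grid (16·16=256): HHCCLlEe=4 HHCCLlee=4 HHCCllEe=4 HHCCllee=4 HHCcLlEe=8 HHCcLlee=8 HHCcllEe=8 HHCcllee=8 HHccLlEe=4 HHccLlee=4 HHccllEe=4 HHccllee=4 HhCCLlEe=8 HhCCLlee=8 HhCCllEe=8 HhCCllee=8 HhCcLlEe=16 HhCcLlee=16 HhCcllEe=16 HhCcllee=16 HhccLlEe=8 HhccLlee=8 HhccllEe=8 Hhccllee=8 hhCCLlEe=4 hhCCLlee=4 hhCCllEe=4 hhCCllee=4 hhCcLlEe=8 hhCcLlee=8 hhCcllEe=8 hhCcllee=8 hhccLlEe=4 hhccLlee=4 hhccllEe=4 hhccllee=4
HhCcLlEe hits 16/256; gcd=16; 16÷16/256÷16 = 1/16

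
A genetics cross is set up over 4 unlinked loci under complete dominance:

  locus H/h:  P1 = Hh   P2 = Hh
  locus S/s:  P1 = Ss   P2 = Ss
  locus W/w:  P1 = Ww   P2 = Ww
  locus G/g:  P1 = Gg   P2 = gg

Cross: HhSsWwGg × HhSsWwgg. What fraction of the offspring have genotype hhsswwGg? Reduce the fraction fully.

P(hhsswwGg) = 1/128

HhSsWwGg gametes: HSWG×1, HSWg×1, HSwG×1, HSwg×1, HsWG×1, HsWg×1, HswG×1, Hswg×1, hSWG×1, hSWg×1, hSwG×1, hSwg×1, hsWG×1, hsWg×1, hswG×1, hswg×1
HhSsWwgg gametes: HSWg×2, HSwg×2, HsWg×2, Hswg×2, hSWg×2, hSwg×2, hsWg×2, hswg×2
HhSsWwGg×HhSsWwgg grid (16·16=256): HHSSWWGg=2 HHSSWWgg=2 HHSSWwGg=4 HHSSWwgg=4 HHSSwwGg=2 HHSSwwgg=2 HHSsWWGg=4 HHSsWWgg=4 HHSsWwGg=8 HHSsWwgg=8 HHSswwGg=4 HHSswwgg=4 HHssWWGg=2 HHssWWgg=2 HHssWwGg=4 HHssWwgg=4 HHsswwGg=2 HHsswwgg=2 HhSSWWGg=4 HhSSWWgg=4 HhSSWwGg=8 HhSSWwgg=8 HhSSwwGg=4 HhSSwwgg=4 HhSsWWGg=8 HhSsWWgg=8 HhSsWwGg=16 HhSsWwgg=16 HhSswwGg=8 HhSswwgg=8 HhssWWGg=4 HhssWWgg=4 HhssWwGg=8 HhssWwgg=8 HhsswwGg=4 Hhsswwgg=4 hhSSWWGg=2 hhSSWWgg=2 hhSSWwGg=4 hhSSWwgg=4 hhSSwwGg=2 hhSSwwgg=2 hhSsWWGg=4 hhSsWWgg=4 hhSsWwGg=8 hhSsWwgg=8 hhSswwGg=4 hhSswwgg=4 hhssWWGg=2 hhssWWgg=2 hhssWwGg=4 hhssWwgg=4 hhsswwGg=2 hhsswwgg=2
hhsswwGg hits 2/256; gcd=2; 2÷2/256÷2 = 1/128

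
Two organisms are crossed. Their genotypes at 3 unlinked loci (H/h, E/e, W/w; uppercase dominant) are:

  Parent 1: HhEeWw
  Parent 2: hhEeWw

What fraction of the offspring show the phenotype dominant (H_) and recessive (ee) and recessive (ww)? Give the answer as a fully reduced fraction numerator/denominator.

HhEeWw gametes: HEW×1, HEw×1, HeW×1, Hew×1, hEW×1, hEw×1, heW×1, hew×1
hhEeWw gametes: hEW×2, hEw×2, heW×2, hew×2
HhEeWw×hhEeWw grid (8·8=64): HhEEWW=2 HhEEWw=4 HhEEww=2 HhEeWW=4 HhEeWw=8 HhEeww=4 HheeWW=2 HheeWw=4 Hheeww=2 hhEEWW=2 hhEEWw=4 hhEEww=2 hhEeWW=4 hhEeWw=8 hhEeww=4 hheeWW=2 hheeWw=4 hheeww=2
H_ ee ww hits 2/64; gcd=2; 2÷2/64÷2 = 1/32

P(H_ ee ww) = 1/32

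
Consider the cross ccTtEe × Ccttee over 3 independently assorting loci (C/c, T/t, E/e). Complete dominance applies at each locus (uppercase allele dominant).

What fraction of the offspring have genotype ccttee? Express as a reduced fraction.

P(ccttee) = 1/8

ccTtEe gametes: cTE×2, cTe×2, ctE×2, cte×2
Ccttee gametes: Cte×4, cte×4
ccTtEe×Ccttee grid (8·8=64): CcTtEe=8 CcTtee=8 CcttEe=8 Ccttee=8 ccTtEe=8 ccTtee=8 ccttEe=8 ccttee=8
ccttee hits 8/64; gcd=8; 8÷8/64÷8 = 1/8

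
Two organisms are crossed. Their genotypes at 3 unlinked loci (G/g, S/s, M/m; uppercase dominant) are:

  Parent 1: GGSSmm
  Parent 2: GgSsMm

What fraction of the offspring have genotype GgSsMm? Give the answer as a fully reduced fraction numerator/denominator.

GGSSmm gametes: GSm×8
GgSsMm gametes: GSM×1, GSm×1, GsM×1, Gsm×1, gSM×1, gSm×1, gsM×1, gsm×1
GGSSmm×GgSsMm grid (8·8=64): GGSSMm=8 GGSSmm=8 GGSsMm=8 GGSsmm=8 GgSSMm=8 GgSSmm=8 GgSsMm=8 GgSsmm=8
GgSsMm hits 8/64; gcd=8; 8÷8/64÷8 = 1/8

P(GgSsMm) = 1/8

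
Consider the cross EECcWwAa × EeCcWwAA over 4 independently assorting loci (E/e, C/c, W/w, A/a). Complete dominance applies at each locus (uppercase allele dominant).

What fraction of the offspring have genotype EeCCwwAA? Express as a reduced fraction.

P(EeCCwwAA) = 1/64

EECcWwAa gametes: ECWA×2, ECWa×2, ECwA×2, ECwa×2, EcWA×2, EcWa×2, EcwA×2, Ecwa×2
EeCcWwAA gametes: ECWA×2, ECwA×2, EcWA×2, EcwA×2, eCWA×2, eCwA×2, ecWA×2, ecwA×2
EECcWwAa×EeCcWwAA grid (16·16=256): EECCWWAA=4 EECCWWAa=4 EECCWwAA=8 EECCWwAa=8 EECCwwAA=4 EECCwwAa=4 EECcWWAA=8 EECcWWAa=8 EECcWwAA=16 EECcWwAa=16 EECcwwAA=8 EECcwwAa=8 EEccWWAA=4 EEccWWAa=4 EEccWwAA=8 EEccWwAa=8 EEccwwAA=4 EEccwwAa=4 EeCCWWAA=4 EeCCWWAa=4 EeCCWwAA=8 EeCCWwAa=8 EeCCwwAA=4 EeCCwwAa=4 EeCcWWAA=8 EeCcWWAa=8 EeCcWwAA=16 EeCcWwAa=16 EeCcwwAA=8 EeCcwwAa=8 EeccWWAA=4 EeccWWAa=4 EeccWwAA=8 EeccWwAa=8 EeccwwAA=4 EeccwwAa=4
EeCCwwAA hits 4/256; gcd=4; 4÷4/256÷4 = 1/64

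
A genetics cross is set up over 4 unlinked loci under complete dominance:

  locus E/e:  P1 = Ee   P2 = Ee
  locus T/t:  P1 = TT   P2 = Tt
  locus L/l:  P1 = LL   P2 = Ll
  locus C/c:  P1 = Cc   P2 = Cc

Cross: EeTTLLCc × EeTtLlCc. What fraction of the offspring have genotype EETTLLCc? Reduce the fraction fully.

P(EETTLLCc) = 1/32

EeTTLLCc gametes: ETLC×4, ETLc×4, eTLC×4, eTLc×4
EeTtLlCc gametes: ETLC×1, ETLc×1, ETlC×1, ETlc×1, EtLC×1, EtLc×1, EtlC×1, Etlc×1, eTLC×1, eTLc×1, eTlC×1, eTlc×1, etLC×1, etLc×1, etlC×1, etlc×1
EeTTLLCc×EeTtLlCc grid (16·16=256): EETTLLCC=4 EETTLLCc=8 EETTLLcc=4 EETTLlCC=4 EETTLlCc=8 EETTLlcc=4 EETtLLCC=4 EETtLLCc=8 EETtLLcc=4 EETtLlCC=4 EETtLlCc=8 EETtLlcc=4 EeTTLLCC=8 EeTTLLCc=16 EeTTLLcc=8 EeTTLlCC=8 EeTTLlCc=16 EeTTLlcc=8 EeTtLLCC=8 EeTtLLCc=16 EeTtLLcc=8 EeTtLlCC=8 EeTtLlCc=16 EeTtLlcc=8 eeTTLLCC=4 eeTTLLCc=8 eeTTLLcc=4 eeTTLlCC=4 eeTTLlCc=8 eeTTLlcc=4 eeTtLLCC=4 eeTtLLCc=8 eeTtLLcc=4 eeTtLlCC=4 eeTtLlCc=8 eeTtLlcc=4
EETTLLCc hits 8/256; gcd=8; 8÷8/256÷8 = 1/32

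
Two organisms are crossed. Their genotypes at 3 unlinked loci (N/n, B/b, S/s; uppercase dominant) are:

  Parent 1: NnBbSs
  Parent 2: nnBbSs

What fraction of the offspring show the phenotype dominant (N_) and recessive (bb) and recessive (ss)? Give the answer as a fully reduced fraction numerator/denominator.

P(N_ bb ss) = 1/32

NnBbSs gametes: NBS×1, NBs×1, NbS×1, Nbs×1, nBS×1, nBs×1, nbS×1, nbs×1
nnBbSs gametes: nBS×2, nBs×2, nbS×2, nbs×2
NnBbSs×nnBbSs grid (8·8=64): NnBBSS=2 NnBBSs=4 NnBBss=2 NnBbSS=4 NnBbSs=8 NnBbss=4 NnbbSS=2 NnbbSs=4 Nnbbss=2 nnBBSS=2 nnBBSs=4 nnBBss=2 nnBbSS=4 nnBbSs=8 nnBbss=4 nnbbSS=2 nnbbSs=4 nnbbss=2
N_ bb ss hits 2/64; gcd=2; 2÷2/64÷2 = 1/32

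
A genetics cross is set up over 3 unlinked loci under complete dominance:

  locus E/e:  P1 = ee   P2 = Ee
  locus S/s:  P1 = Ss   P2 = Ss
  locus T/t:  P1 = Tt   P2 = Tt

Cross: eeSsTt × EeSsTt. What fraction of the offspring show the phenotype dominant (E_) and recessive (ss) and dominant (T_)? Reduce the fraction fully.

eeSsTt gametes: eST×2, eSt×2, esT×2, est×2
EeSsTt gametes: EST×1, ESt×1, EsT×1, Est×1, eST×1, eSt×1, esT×1, est×1
eeSsTt×EeSsTt grid (8·8=64): EeSSTT=2 EeSSTt=4 EeSStt=2 EeSsTT=4 EeSsTt=8 EeSstt=4 EessTT=2 EessTt=4 Eesstt=2 eeSSTT=2 eeSSTt=4 eeSStt=2 eeSsTT=4 eeSsTt=8 eeSstt=4 eessTT=2 eessTt=4 eesstt=2
E_ ss T_ hits 6/64; gcd=2; 6÷2/64÷2 = 3/32

P(E_ ss T_) = 3/32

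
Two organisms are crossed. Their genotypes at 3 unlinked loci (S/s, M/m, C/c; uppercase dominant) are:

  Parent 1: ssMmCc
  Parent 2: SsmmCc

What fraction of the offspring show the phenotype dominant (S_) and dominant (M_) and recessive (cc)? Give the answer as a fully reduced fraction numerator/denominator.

P(S_ M_ cc) = 1/16

ssMmCc gametes: sMC×2, sMc×2, smC×2, smc×2
SsmmCc gametes: SmC×2, Smc×2, smC×2, smc×2
ssMmCc×SsmmCc grid (8·8=64): SsMmCC=4 SsMmCc=8 SsMmcc=4 SsmmCC=4 SsmmCc=8 Ssmmcc=4 ssMmCC=4 ssMmCc=8 ssMmcc=4 ssmmCC=4 ssmmCc=8 ssmmcc=4
S_ M_ cc hits 4/64; gcd=4; 4÷4/64÷4 = 1/16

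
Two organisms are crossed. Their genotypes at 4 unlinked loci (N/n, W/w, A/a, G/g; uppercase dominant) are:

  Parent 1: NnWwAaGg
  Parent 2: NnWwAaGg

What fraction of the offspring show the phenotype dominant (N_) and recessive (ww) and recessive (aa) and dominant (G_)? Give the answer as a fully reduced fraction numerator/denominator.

NnWwAaGg gametes: NWAG×1, NWAg×1, NWaG×1, NWag×1, NwAG×1, NwAg×1, NwaG×1, Nwag×1, nWAG×1, nWAg×1, nWaG×1, nWag×1, nwAG×1, nwAg×1, nwaG×1, nwag×1
NnWwAaGg gametes: NWAG×1, NWAg×1, NWaG×1, NWag×1, NwAG×1, NwAg×1, NwaG×1, Nwag×1, nWAG×1, nWAg×1, nWaG×1, nWag×1, nwAG×1, nwAg×1, nwaG×1, nwag×1
NnWwAaGg×NnWwAaGg grid (16·16=256): NNWWAAGG=1 NNWWAAGg=2 NNWWAAgg=1 NNWWAaGG=2 NNWWAaGg=4 NNWWAagg=2 NNWWaaGG=1 NNWWaaGg=2 NNWWaagg=1 NNWwAAGG=2 NNWwAAGg=4 NNWwAAgg=2 NNWwAaGG=4 NNWwAaGg=8 NNWwAagg=4 NNWwaaGG=2 NNWwaaGg=4 NNWwaagg=2 NNwwAAGG=1 NNwwAAGg=2 NNwwAAgg=1 NNwwAaGG=2 NNwwAaGg=4 NNwwAagg=2 NNwwaaGG=1 NNwwaaGg=2 NNwwaagg=1 NnWWAAGG=2 NnWWAAGg=4 NnWWAAgg=2 NnWWAaGG=4 NnWWAaGg=8 NnWWAagg=4 NnWWaaGG=2 NnWWaaGg=4 NnWWaagg=2 NnWwAAGG=4 NnWwAAGg=8 NnWwAAgg=4 NnWwAaGG=8 NnWwAaGg=16 NnWwAagg=8 NnWwaaGG=4 NnWwaaGg=8 NnWwaagg=4 NnwwAAGG=2 NnwwAAGg=4 NnwwAAgg=2 NnwwAaGG=4 NnwwAaGg=8 NnwwAagg=4 NnwwaaGG=2 NnwwaaGg=4 Nnwwaagg=2 nnWWAAGG=1 nnWWAAGg=2 nnWWAAgg=1 nnWWAaGG=2 nnWWAaGg=4 nnWWAagg=2 nnWWaaGG=1 nnWWaaGg=2 nnWWaagg=1 nnWwAAGG=2 nnWwAAGg=4 nnWwAAgg=2 nnWwAaGG=4 nnWwAaGg=8 nnWwAagg=4 nnWwaaGG=2 nnWwaaGg=4 nnWwaagg=2 nnwwAAGG=1 nnwwAAGg=2 nnwwAAgg=1 nnwwAaGG=2 nnwwAaGg=4 nnwwAagg=2 nnwwaaGG=1 nnwwaaGg=2 nnwwaagg=1
N_ ww aa G_ hits 9/256; gcd=1; 9÷1/256÷1 = 9/256

P(N_ ww aa G_) = 9/256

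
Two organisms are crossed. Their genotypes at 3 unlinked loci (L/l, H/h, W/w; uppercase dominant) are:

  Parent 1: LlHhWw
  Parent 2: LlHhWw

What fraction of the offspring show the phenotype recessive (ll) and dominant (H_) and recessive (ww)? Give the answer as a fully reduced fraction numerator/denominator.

P(ll H_ ww) = 3/64

LlHhWw gametes: LHW×1, LHw×1, LhW×1, Lhw×1, lHW×1, lHw×1, lhW×1, lhw×1
LlHhWw gametes: LHW×1, LHw×1, LhW×1, Lhw×1, lHW×1, lHw×1, lhW×1, lhw×1
LlHhWw×LlHhWw grid (8·8=64): LLHHWW=1 LLHHWw=2 LLHHww=1 LLHhWW=2 LLHhWw=4 LLHhww=2 LLhhWW=1 LLhhWw=2 LLhhww=1 LlHHWW=2 LlHHWw=4 LlHHww=2 LlHhWW=4 LlHhWw=8 LlHhww=4 LlhhWW=2 LlhhWw=4 Llhhww=2 llHHWW=1 llHHWw=2 llHHww=1 llHhWW=2 llHhWw=4 llHhww=2 llhhWW=1 llhhWw=2 llhhww=1
ll H_ ww hits 3/64; gcd=1; 3÷1/64÷1 = 3/64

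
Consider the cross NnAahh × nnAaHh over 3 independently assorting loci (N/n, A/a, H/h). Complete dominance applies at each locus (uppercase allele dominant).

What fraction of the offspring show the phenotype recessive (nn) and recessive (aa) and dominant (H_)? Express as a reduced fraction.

NnAahh gametes: NAh×2, Nah×2, nAh×2, nah×2
nnAaHh gametes: nAH×2, nAh×2, naH×2, nah×2
NnAahh×nnAaHh grid (8·8=64): NnAAHh=4 NnAAhh=4 NnAaHh=8 NnAahh=8 NnaaHh=4 Nnaahh=4 nnAAHh=4 nnAAhh=4 nnAaHh=8 nnAahh=8 nnaaHh=4 nnaahh=4
nn aa H_ hits 4/64; gcd=4; 4÷4/64÷4 = 1/16

P(nn aa H_) = 1/16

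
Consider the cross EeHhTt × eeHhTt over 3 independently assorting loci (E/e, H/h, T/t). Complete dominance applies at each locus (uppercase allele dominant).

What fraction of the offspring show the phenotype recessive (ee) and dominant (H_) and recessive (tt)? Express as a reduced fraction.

EeHhTt gametes: EHT×1, EHt×1, EhT×1, Eht×1, eHT×1, eHt×1, ehT×1, eht×1
eeHhTt gametes: eHT×2, eHt×2, ehT×2, eht×2
EeHhTt×eeHhTt grid (8·8=64): EeHHTT=2 EeHHTt=4 EeHHtt=2 EeHhTT=4 EeHhTt=8 EeHhtt=4 EehhTT=2 EehhTt=4 Eehhtt=2 eeHHTT=2 eeHHTt=4 eeHHtt=2 eeHhTT=4 eeHhTt=8 eeHhtt=4 eehhTT=2 eehhTt=4 eehhtt=2
ee H_ tt hits 6/64; gcd=2; 6÷2/64÷2 = 3/32

P(ee H_ tt) = 3/32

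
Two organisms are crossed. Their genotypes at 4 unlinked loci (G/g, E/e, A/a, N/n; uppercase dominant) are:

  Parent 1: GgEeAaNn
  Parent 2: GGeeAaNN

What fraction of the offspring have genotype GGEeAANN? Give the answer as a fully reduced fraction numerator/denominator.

GgEeAaNn gametes: GEAN×1, GEAn×1, GEaN×1, GEan×1, GeAN×1, GeAn×1, GeaN×1, Gean×1, gEAN×1, gEAn×1, gEaN×1, gEan×1, geAN×1, geAn×1, geaN×1, gean×1
GGeeAaNN gametes: GeAN×8, GeaN×8
GgEeAaNn×GGeeAaNN grid (16·16=256): GGEeAANN=8 GGEeAANn=8 GGEeAaNN=16 GGEeAaNn=16 GGEeaaNN=8 GGEeaaNn=8 GGeeAANN=8 GGeeAANn=8 GGeeAaNN=16 GGeeAaNn=16 GGeeaaNN=8 GGeeaaNn=8 GgEeAANN=8 GgEeAANn=8 GgEeAaNN=16 GgEeAaNn=16 GgEeaaNN=8 GgEeaaNn=8 GgeeAANN=8 GgeeAANn=8 GgeeAaNN=16 GgeeAaNn=16 GgeeaaNN=8 GgeeaaNn=8
GGEeAANN hits 8/256; gcd=8; 8÷8/256÷8 = 1/32

P(GGEeAANN) = 1/32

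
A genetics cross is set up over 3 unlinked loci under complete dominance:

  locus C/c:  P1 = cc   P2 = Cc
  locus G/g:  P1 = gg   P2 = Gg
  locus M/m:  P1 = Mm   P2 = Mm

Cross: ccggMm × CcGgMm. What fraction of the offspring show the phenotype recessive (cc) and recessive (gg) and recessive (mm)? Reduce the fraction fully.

ccggMm gametes: cgM×4, cgm×4
CcGgMm gametes: CGM×1, CGm×1, CgM×1, Cgm×1, cGM×1, cGm×1, cgM×1, cgm×1
ccggMm×CcGgMm grid (8·8=64): CcGgMM=4 CcGgMm=8 CcGgmm=4 CcggMM=4 CcggMm=8 Ccggmm=4 ccGgMM=4 ccGgMm=8 ccGgmm=4 ccggMM=4 ccggMm=8 ccggmm=4
cc gg mm hits 4/64; gcd=4; 4÷4/64÷4 = 1/16

P(cc gg mm) = 1/16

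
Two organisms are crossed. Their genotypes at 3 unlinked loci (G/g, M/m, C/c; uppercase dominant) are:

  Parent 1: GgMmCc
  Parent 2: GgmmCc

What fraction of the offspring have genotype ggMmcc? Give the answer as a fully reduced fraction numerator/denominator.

P(ggMmcc) = 1/32

GgMmCc gametes: GMC×1, GMc×1, GmC×1, Gmc×1, gMC×1, gMc×1, gmC×1, gmc×1
GgmmCc gametes: GmC×2, Gmc×2, gmC×2, gmc×2
GgMmCc×GgmmCc grid (8·8=64): GGMmCC=2 GGMmCc=4 GGMmcc=2 GGmmCC=2 GGmmCc=4 GGmmcc=2 GgMmCC=4 GgMmCc=8 GgMmcc=4 GgmmCC=4 GgmmCc=8 Ggmmcc=4 ggMmCC=2 ggMmCc=4 ggMmcc=2 ggmmCC=2 ggmmCc=4 ggmmcc=2
ggMmcc hits 2/64; gcd=2; 2÷2/64÷2 = 1/32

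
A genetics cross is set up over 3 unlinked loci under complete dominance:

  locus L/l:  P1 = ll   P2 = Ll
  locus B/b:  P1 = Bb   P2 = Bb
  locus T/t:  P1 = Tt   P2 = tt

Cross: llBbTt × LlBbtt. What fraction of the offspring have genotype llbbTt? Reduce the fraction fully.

llBbTt gametes: lBT×2, lBt×2, lbT×2, lbt×2
LlBbtt gametes: LBt×2, Lbt×2, lBt×2, lbt×2
llBbTt×LlBbtt grid (8·8=64): LlBBTt=4 LlBBtt=4 LlBbTt=8 LlBbtt=8 LlbbTt=4 Llbbtt=4 llBBTt=4 llBBtt=4 llBbTt=8 llBbtt=8 llbbTt=4 llbbtt=4
llbbTt hits 4/64; gcd=4; 4÷4/64÷4 = 1/16

P(llbbTt) = 1/16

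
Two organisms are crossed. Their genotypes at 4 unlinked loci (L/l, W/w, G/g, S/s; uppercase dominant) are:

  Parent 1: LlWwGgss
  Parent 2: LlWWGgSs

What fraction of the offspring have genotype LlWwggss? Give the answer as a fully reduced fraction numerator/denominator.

P(LlWwggss) = 1/32

LlWwGgss gametes: LWGs×2, LWgs×2, LwGs×2, Lwgs×2, lWGs×2, lWgs×2, lwGs×2, lwgs×2
LlWWGgSs gametes: LWGS×2, LWGs×2, LWgS×2, LWgs×2, lWGS×2, lWGs×2, lWgS×2, lWgs×2
LlWwGgss×LlWWGgSs grid (16·16=256): LLWWGGSs=4 LLWWGGss=4 LLWWGgSs=8 LLWWGgss=8 LLWWggSs=4 LLWWggss=4 LLWwGGSs=4 LLWwGGss=4 LLWwGgSs=8 LLWwGgss=8 LLWwggSs=4 LLWwggss=4 LlWWGGSs=8 LlWWGGss=8 LlWWGgSs=16 LlWWGgss=16 LlWWggSs=8 LlWWggss=8 LlWwGGSs=8 LlWwGGss=8 LlWwGgSs=16 LlWwGgss=16 LlWwggSs=8 LlWwggss=8 llWWGGSs=4 llWWGGss=4 llWWGgSs=8 llWWGgss=8 llWWggSs=4 llWWggss=4 llWwGGSs=4 llWwGGss=4 llWwGgSs=8 llWwGgss=8 llWwggSs=4 llWwggss=4
LlWwggss hits 8/256; gcd=8; 8÷8/256÷8 = 1/32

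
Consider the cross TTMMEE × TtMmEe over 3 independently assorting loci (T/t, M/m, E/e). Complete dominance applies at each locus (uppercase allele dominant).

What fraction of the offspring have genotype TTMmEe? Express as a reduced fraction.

TTMMEE gametes: TME×8
TtMmEe gametes: TME×1, TMe×1, TmE×1, Tme×1, tME×1, tMe×1, tmE×1, tme×1
TTMMEE×TtMmEe grid (8·8=64): TTMMEE=8 TTMMEe=8 TTMmEE=8 TTMmEe=8 TtMMEE=8 TtMMEe=8 TtMmEE=8 TtMmEe=8
TTMmEe hits 8/64; gcd=8; 8÷8/64÷8 = 1/8

P(TTMmEe) = 1/8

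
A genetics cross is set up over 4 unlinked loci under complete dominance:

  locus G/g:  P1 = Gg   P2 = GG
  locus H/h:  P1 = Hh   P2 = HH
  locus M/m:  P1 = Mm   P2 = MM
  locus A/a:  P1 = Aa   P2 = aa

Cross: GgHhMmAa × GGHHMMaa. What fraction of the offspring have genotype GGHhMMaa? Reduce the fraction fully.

GgHhMmAa gametes: GHMA×1, GHMa×1, GHmA×1, GHma×1, GhMA×1, GhMa×1, GhmA×1, Ghma×1, gHMA×1, gHMa×1, gHmA×1, gHma×1, ghMA×1, ghMa×1, ghmA×1, ghma×1
GGHHMMaa gametes: GHMa×16
GgHhMmAa×GGHHMMaa grid (16·16=256): GGHHMMAa=16 GGHHMMaa=16 GGHHMmAa=16 GGHHMmaa=16 GGHhMMAa=16 GGHhMMaa=16 GGHhMmAa=16 GGHhMmaa=16 GgHHMMAa=16 GgHHMMaa=16 GgHHMmAa=16 GgHHMmaa=16 GgHhMMAa=16 GgHhMMaa=16 GgHhMmAa=16 GgHhMmaa=16
GGHhMMaa hits 16/256; gcd=16; 16÷16/256÷16 = 1/16

P(GGHhMMaa) = 1/16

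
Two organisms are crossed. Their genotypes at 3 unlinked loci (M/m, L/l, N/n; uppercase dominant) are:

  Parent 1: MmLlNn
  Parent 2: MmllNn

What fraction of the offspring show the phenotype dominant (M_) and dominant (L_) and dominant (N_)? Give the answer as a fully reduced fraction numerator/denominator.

P(M_ L_ N_) = 9/32

MmLlNn gametes: MLN×1, MLn×1, MlN×1, Mln×1, mLN×1, mLn×1, mlN×1, mln×1
MmllNn gametes: MlN×2, Mln×2, mlN×2, mln×2
MmLlNn×MmllNn grid (8·8=64): MMLlNN=2 MMLlNn=4 MMLlnn=2 MMllNN=2 MMllNn=4 MMllnn=2 MmLlNN=4 MmLlNn=8 MmLlnn=4 MmllNN=4 MmllNn=8 Mmllnn=4 mmLlNN=2 mmLlNn=4 mmLlnn=2 mmllNN=2 mmllNn=4 mmllnn=2
M_ L_ N_ hits 18/64; gcd=2; 18÷2/64÷2 = 9/32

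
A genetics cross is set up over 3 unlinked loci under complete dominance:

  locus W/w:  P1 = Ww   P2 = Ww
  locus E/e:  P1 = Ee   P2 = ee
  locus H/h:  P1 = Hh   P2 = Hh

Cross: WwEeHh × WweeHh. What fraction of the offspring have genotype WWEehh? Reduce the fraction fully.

WwEeHh gametes: WEH×1, WEh×1, WeH×1, Weh×1, wEH×1, wEh×1, weH×1, weh×1
WweeHh gametes: WeH×2, Weh×2, weH×2, weh×2
WwEeHh×WweeHh grid (8·8=64): WWEeHH=2 WWEeHh=4 WWEehh=2 WWeeHH=2 WWeeHh=4 WWeehh=2 WwEeHH=4 WwEeHh=8 WwEehh=4 WweeHH=4 WweeHh=8 Wweehh=4 wwEeHH=2 wwEeHh=4 wwEehh=2 wweeHH=2 wweeHh=4 wweehh=2
WWEehh hits 2/64; gcd=2; 2÷2/64÷2 = 1/32

P(WWEehh) = 1/32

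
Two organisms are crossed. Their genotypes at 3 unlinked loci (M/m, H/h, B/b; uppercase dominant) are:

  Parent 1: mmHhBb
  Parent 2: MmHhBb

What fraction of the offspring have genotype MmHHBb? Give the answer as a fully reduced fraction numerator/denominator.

mmHhBb gametes: mHB×2, mHb×2, mhB×2, mhb×2
MmHhBb gametes: MHB×1, MHb×1, MhB×1, Mhb×1, mHB×1, mHb×1, mhB×1, mhb×1
mmHhBb×MmHhBb grid (8·8=64): MmHHBB=2 MmHHBb=4 MmHHbb=2 MmHhBB=4 MmHhBb=8 MmHhbb=4 MmhhBB=2 MmhhBb=4 Mmhhbb=2 mmHHBB=2 mmHHBb=4 mmHHbb=2 mmHhBB=4 mmHhBb=8 mmHhbb=4 mmhhBB=2 mmhhBb=4 mmhhbb=2
MmHHBb hits 4/64; gcd=4; 4÷4/64÷4 = 1/16

P(MmHHBb) = 1/16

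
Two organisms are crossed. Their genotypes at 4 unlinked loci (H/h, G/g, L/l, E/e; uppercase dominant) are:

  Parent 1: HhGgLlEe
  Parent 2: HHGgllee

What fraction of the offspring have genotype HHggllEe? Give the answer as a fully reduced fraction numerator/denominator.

HhGgLlEe gametes: HGLE×1, HGLe×1, HGlE×1, HGle×1, HgLE×1, HgLe×1, HglE×1, Hgle×1, hGLE×1, hGLe×1, hGlE×1, hGle×1, hgLE×1, hgLe×1, hglE×1, hgle×1
HHGgllee gametes: HGle×8, Hgle×8
HhGgLlEe×HHGgllee grid (16·16=256): HHGGLlEe=8 HHGGLlee=8 HHGGllEe=8 HHGGllee=8 HHGgLlEe=16 HHGgLlee=16 HHGgllEe=16 HHGgllee=16 HHggLlEe=8 HHggLlee=8 HHggllEe=8 HHggllee=8 HhGGLlEe=8 HhGGLlee=8 HhGGllEe=8 HhGGllee=8 HhGgLlEe=16 HhGgLlee=16 HhGgllEe=16 HhGgllee=16 HhggLlEe=8 HhggLlee=8 HhggllEe=8 Hhggllee=8
HHggllEe hits 8/256; gcd=8; 8÷8/256÷8 = 1/32

P(HHggllEe) = 1/32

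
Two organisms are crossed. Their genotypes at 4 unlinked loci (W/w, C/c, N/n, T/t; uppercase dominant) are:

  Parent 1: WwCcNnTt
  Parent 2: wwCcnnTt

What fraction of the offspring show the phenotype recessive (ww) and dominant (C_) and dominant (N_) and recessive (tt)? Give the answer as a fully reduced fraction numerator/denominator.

WwCcNnTt gametes: WCNT×1, WCNt×1, WCnT×1, WCnt×1, WcNT×1, WcNt×1, WcnT×1, Wcnt×1, wCNT×1, wCNt×1, wCnT×1, wCnt×1, wcNT×1, wcNt×1, wcnT×1, wcnt×1
wwCcnnTt gametes: wCnT×4, wCnt×4, wcnT×4, wcnt×4
WwCcNnTt×wwCcnnTt grid (16·16=256): WwCCNnTT=4 WwCCNnTt=8 WwCCNntt=4 WwCCnnTT=4 WwCCnnTt=8 WwCCnntt=4 WwCcNnTT=8 WwCcNnTt=16 WwCcNntt=8 WwCcnnTT=8 WwCcnnTt=16 WwCcnntt=8 WwccNnTT=4 WwccNnTt=8 WwccNntt=4 WwccnnTT=4 WwccnnTt=8 Wwccnntt=4 wwCCNnTT=4 wwCCNnTt=8 wwCCNntt=4 wwCCnnTT=4 wwCCnnTt=8 wwCCnntt=4 wwCcNnTT=8 wwCcNnTt=16 wwCcNntt=8 wwCcnnTT=8 wwCcnnTt=16 wwCcnntt=8 wwccNnTT=4 wwccNnTt=8 wwccNntt=4 wwccnnTT=4 wwccnnTt=8 wwccnntt=4
ww C_ N_ tt hits 12/256; gcd=4; 12÷4/256÷4 = 3/64

P(ww C_ N_ tt) = 3/64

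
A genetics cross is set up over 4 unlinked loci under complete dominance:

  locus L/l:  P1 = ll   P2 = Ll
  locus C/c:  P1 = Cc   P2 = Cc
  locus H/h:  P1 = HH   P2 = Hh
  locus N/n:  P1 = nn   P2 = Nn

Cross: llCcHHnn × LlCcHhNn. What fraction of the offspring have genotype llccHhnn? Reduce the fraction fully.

llCcHHnn gametes: lCHn×8, lcHn×8
LlCcHhNn gametes: LCHN×1, LCHn×1, LChN×1, LChn×1, LcHN×1, LcHn×1, LchN×1, Lchn×1, lCHN×1, lCHn×1, lChN×1, lChn×1, lcHN×1, lcHn×1, lchN×1, lchn×1
llCcHHnn×LlCcHhNn grid (16·16=256): LlCCHHNn=8 LlCCHHnn=8 LlCCHhNn=8 LlCCHhnn=8 LlCcHHNn=16 LlCcHHnn=16 LlCcHhNn=16 LlCcHhnn=16 LlccHHNn=8 LlccHHnn=8 LlccHhNn=8 LlccHhnn=8 llCCHHNn=8 llCCHHnn=8 llCCHhNn=8 llCCHhnn=8 llCcHHNn=16 llCcHHnn=16 llCcHhNn=16 llCcHhnn=16 llccHHNn=8 llccHHnn=8 llccHhNn=8 llccHhnn=8
llccHhnn hits 8/256; gcd=8; 8÷8/256÷8 = 1/32

P(llccHhnn) = 1/32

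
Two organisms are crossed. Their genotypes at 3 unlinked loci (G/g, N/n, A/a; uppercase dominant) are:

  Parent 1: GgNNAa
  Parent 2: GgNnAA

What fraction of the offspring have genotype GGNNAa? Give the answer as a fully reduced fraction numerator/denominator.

P(GGNNAa) = 1/16

GgNNAa gametes: GNA×2, GNa×2, gNA×2, gNa×2
GgNnAA gametes: GNA×2, GnA×2, gNA×2, gnA×2
GgNNAa×GgNnAA grid (8·8=64): GGNNAA=4 GGNNAa=4 GGNnAA=4 GGNnAa=4 GgNNAA=8 GgNNAa=8 GgNnAA=8 GgNnAa=8 ggNNAA=4 ggNNAa=4 ggNnAA=4 ggNnAa=4
GGNNAa hits 4/64; gcd=4; 4÷4/64÷4 = 1/16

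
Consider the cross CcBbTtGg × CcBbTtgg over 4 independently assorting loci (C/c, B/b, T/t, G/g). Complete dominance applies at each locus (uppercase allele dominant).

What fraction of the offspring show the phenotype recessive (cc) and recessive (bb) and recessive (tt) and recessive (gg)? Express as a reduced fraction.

CcBbTtGg gametes: CBTG×1, CBTg×1, CBtG×1, CBtg×1, CbTG×1, CbTg×1, CbtG×1, Cbtg×1, cBTG×1, cBTg×1, cBtG×1, cBtg×1, cbTG×1, cbTg×1, cbtG×1, cbtg×1
CcBbTtgg gametes: CBTg×2, CBtg×2, CbTg×2, Cbtg×2, cBTg×2, cBtg×2, cbTg×2, cbtg×2
CcBbTtGg×CcBbTtgg grid (16·16=256): CCBBTTGg=2 CCBBTTgg=2 CCBBTtGg=4 CCBBTtgg=4 CCBBttGg=2 CCBBttgg=2 CCBbTTGg=4 CCBbTTgg=4 CCBbTtGg=8 CCBbTtgg=8 CCBbttGg=4 CCBbttgg=4 CCbbTTGg=2 CCbbTTgg=2 CCbbTtGg=4 CCbbTtgg=4 CCbbttGg=2 CCbbttgg=2 CcBBTTGg=4 CcBBTTgg=4 CcBBTtGg=8 CcBBTtgg=8 CcBBttGg=4 CcBBttgg=4 CcBbTTGg=8 CcBbTTgg=8 CcBbTtGg=16 CcBbTtgg=16 CcBbttGg=8 CcBbttgg=8 CcbbTTGg=4 CcbbTTgg=4 CcbbTtGg=8 CcbbTtgg=8 CcbbttGg=4 Ccbbttgg=4 ccBBTTGg=2 ccBBTTgg=2 ccBBTtGg=4 ccBBTtgg=4 ccBBttGg=2 ccBBttgg=2 ccBbTTGg=4 ccBbTTgg=4 ccBbTtGg=8 ccBbTtgg=8 ccBbttGg=4 ccBbttgg=4 ccbbTTGg=2 ccbbTTgg=2 ccbbTtGg=4 ccbbTtgg=4 ccbbttGg=2 ccbbttgg=2
cc bb tt gg hits 2/256; gcd=2; 2÷2/256÷2 = 1/128

P(cc bb tt gg) = 1/128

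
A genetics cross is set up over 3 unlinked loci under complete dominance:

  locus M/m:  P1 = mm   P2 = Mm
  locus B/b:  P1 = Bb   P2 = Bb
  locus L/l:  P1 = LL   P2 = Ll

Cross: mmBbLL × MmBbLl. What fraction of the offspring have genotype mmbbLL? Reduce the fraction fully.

P(mmbbLL) = 1/16

mmBbLL gametes: mBL×4, mbL×4
MmBbLl gametes: MBL×1, MBl×1, MbL×1, Mbl×1, mBL×1, mBl×1, mbL×1, mbl×1
mmBbLL×MmBbLl grid (8·8=64): MmBBLL=4 MmBBLl=4 MmBbLL=8 MmBbLl=8 MmbbLL=4 MmbbLl=4 mmBBLL=4 mmBBLl=4 mmBbLL=8 mmBbLl=8 mmbbLL=4 mmbbLl=4
mmbbLL hits 4/64; gcd=4; 4÷4/64÷4 = 1/16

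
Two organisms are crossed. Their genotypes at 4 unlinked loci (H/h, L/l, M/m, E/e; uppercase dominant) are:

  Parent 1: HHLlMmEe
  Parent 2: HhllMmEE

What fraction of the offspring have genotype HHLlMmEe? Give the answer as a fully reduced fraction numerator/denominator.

HHLlMmEe gametes: HLME×2, HLMe×2, HLmE×2, HLme×2, HlME×2, HlMe×2, HlmE×2, Hlme×2
HhllMmEE gametes: HlME×4, HlmE×4, hlME×4, hlmE×4
HHLlMmEe×HhllMmEE grid (16·16=256): HHLlMMEE=8 HHLlMMEe=8 HHLlMmEE=16 HHLlMmEe=16 HHLlmmEE=8 HHLlmmEe=8 HHllMMEE=8 HHllMMEe=8 HHllMmEE=16 HHllMmEe=16 HHllmmEE=8 HHllmmEe=8 HhLlMMEE=8 HhLlMMEe=8 HhLlMmEE=16 HhLlMmEe=16 HhLlmmEE=8 HhLlmmEe=8 HhllMMEE=8 HhllMMEe=8 HhllMmEE=16 HhllMmEe=16 HhllmmEE=8 HhllmmEe=8
HHLlMmEe hits 16/256; gcd=16; 16÷16/256÷16 = 1/16

P(HHLlMmEe) = 1/16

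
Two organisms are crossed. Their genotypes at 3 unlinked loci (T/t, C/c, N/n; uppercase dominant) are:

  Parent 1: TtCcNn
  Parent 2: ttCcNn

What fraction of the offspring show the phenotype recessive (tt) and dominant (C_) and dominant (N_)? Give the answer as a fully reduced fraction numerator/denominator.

P(tt C_ N_) = 9/32

TtCcNn gametes: TCN×1, TCn×1, TcN×1, Tcn×1, tCN×1, tCn×1, tcN×1, tcn×1
ttCcNn gametes: tCN×2, tCn×2, tcN×2, tcn×2
TtCcNn×ttCcNn grid (8·8=64): TtCCNN=2 TtCCNn=4 TtCCnn=2 TtCcNN=4 TtCcNn=8 TtCcnn=4 TtccNN=2 TtccNn=4 Ttccnn=2 ttCCNN=2 ttCCNn=4 ttCCnn=2 ttCcNN=4 ttCcNn=8 ttCcnn=4 ttccNN=2 ttccNn=4 ttccnn=2
tt C_ N_ hits 18/64; gcd=2; 18÷2/64÷2 = 9/32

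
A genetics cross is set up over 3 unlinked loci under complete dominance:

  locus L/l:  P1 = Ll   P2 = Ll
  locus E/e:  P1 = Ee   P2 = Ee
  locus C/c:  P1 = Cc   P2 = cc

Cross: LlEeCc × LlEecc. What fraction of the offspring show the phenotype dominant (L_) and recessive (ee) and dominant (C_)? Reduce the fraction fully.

P(L_ ee C_) = 3/32

LlEeCc gametes: LEC×1, LEc×1, LeC×1, Lec×1, lEC×1, lEc×1, leC×1, lec×1
LlEecc gametes: LEc×2, Lec×2, lEc×2, lec×2
LlEeCc×LlEecc grid (8·8=64): LLEECc=2 LLEEcc=2 LLEeCc=4 LLEecc=4 LLeeCc=2 LLeecc=2 LlEECc=4 LlEEcc=4 LlEeCc=8 LlEecc=8 LleeCc=4 Lleecc=4 llEECc=2 llEEcc=2 llEeCc=4 llEecc=4 lleeCc=2 lleecc=2
L_ ee C_ hits 6/64; gcd=2; 6÷2/64÷2 = 3/32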